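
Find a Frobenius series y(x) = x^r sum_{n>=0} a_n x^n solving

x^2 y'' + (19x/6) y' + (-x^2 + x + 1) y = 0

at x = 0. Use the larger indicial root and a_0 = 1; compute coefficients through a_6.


Write in Frobenius form y'' + (p(x)/x) y' + (q(x)/x^2) y = 0:
  p(x) = 19/6,  q(x) = -x^2 + x + 1.
Indicial equation: r(r-1) + (19/6) r + (1) = 0 -> roots r_1 = -2/3, r_2 = -3/2.
Take r = r_1 = -2/3. Let y(x) = x^r sum_{n>=0} a_n x^n with a_0 = 1.
Substitute y = x^r sum a_n x^n and match x^{r+n}. The recurrence is
  D(n) a_n + 1 a_{n-1} - 1 a_{n-2} = 0,  where D(n) = (r+n)(r+n-1) + (19/6)(r+n) + (1).
  a_n = [-1 a_{n-1} + 1 a_{n-2}] / D(n).
Since the indicial polynomial factors as (r - r_1)(r - r_2), D(n) = (r_1 + n - r_1)(r_1 + n - r_2) = n(n + 5/6).
Evaluating step by step (a_0 = 1):
  n = 1: D(1) = 1(1 + 5/6) = 11/6; numerator = -1(1) = -1; a_1 = (-1)/(11/6) = -6/11
  n = 2: D(2) = 2(2 + 5/6) = 17/3; numerator = -1(-6/11) + 1(1) = 17/11; a_2 = (17/11)/(17/3) = 3/11
  n = 3: D(3) = 3(3 + 5/6) = 23/2; numerator = -1(3/11) + 1(-6/11) = -9/11; a_3 = (-9/11)/(23/2) = -18/253
  n = 4: D(4) = 4(4 + 5/6) = 58/3; numerator = -1(-18/253) + 1(3/11) = 87/253; a_4 = (87/253)/(58/3) = 9/506
  n = 5: D(5) = 5(5 + 5/6) = 175/6; numerator = -1(9/506) + 1(-18/253) = -45/506; a_5 = (-45/506)/(175/6) = -27/8855
  n = 6: D(6) = 6(6 + 5/6) = 41; numerator = -1(-27/8855) + 1(9/506) = 369/17710; a_6 = (369/17710)/(41) = 9/17710

r = -2/3; a_0 = 1; a_1 = -6/11; a_2 = 3/11; a_3 = -18/253; a_4 = 9/506; a_5 = -27/8855; a_6 = 9/17710


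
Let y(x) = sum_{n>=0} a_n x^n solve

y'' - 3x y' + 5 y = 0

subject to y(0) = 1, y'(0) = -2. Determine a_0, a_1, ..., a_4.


Ansatz: y(x) = sum_{n>=0} a_n x^n, so y'(x) = sum_{n>=1} n a_n x^(n-1) and y''(x) = sum_{n>=2} n(n-1) a_n x^(n-2).
Substitute into P(x) y'' + Q(x) y' + R(x) y = 0 with P(x) = 1, Q(x) = -3x, R(x) = 5, and match powers of x.
Initial conditions: a_0 = 1, a_1 = -2.
Setting the coefficient of each power of x to zero and solving order by order (substituting the coefficients already found):
  x^0: 2 a_2 + 5 a_0 = 0  ->  2 a_2 = -5 a_0 = -5  ->  a_2 = -5/2
  x^1: 6 a_3 + 2 a_1 = 0  ->  6 a_3 = -2 a_1 = 4  ->  a_3 = 2/3
  x^2: 12 a_4 - a_2 = 0  ->  12 a_4 = a_2 = -5/2  ->  a_4 = -5/24
Truncated series: y(x) = 1 - 2 x - (5/2) x^2 + (2/3) x^3 - (5/24) x^4 + O(x^5).

a_0 = 1; a_1 = -2; a_2 = -5/2; a_3 = 2/3; a_4 = -5/24


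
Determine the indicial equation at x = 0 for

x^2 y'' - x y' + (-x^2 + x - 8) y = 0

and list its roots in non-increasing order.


Divide by x^2 to reach normal form y'' + P_1(x) y' + P_2(x) y = 0 with P_1(x) = -1/x and P_2(x) = -1 + 1/x - 8/x^2.
x = 0 is a singular point because the y'-coefficient -1/x has a pole at x = 0 and the y-coefficient -1 + 1/x - 8/x^2 has a pole at x = 0.
It is a regular singular point because x P_1(x) = p(x) = -1 and x^2 P_2(x) = q(x) = -x^2 + x - 8 are polynomials, hence analytic at x = 0.
p(0) = -1,  q(0) = -8.
Indicial equation: r(r-1) + p(0) r + q(0) = 0, i.e. r^2 + (p(0) - 1) r + q(0) = 0, i.e. r^2 - 2 r - 8 = 0.
Discriminant: (-2)^2 - 4(-8) = 36, so r = (2 ± 6)/2.
Solving: r_1 = 4, r_2 = -2.

indicial: r^2 - 2 r - 8 = 0; roots r_1 = 4, r_2 = -2


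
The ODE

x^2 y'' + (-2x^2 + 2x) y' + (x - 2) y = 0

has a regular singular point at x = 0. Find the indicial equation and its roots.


Divide by x^2 to reach normal form y'' + P_1(x) y' + P_2(x) y = 0 with P_1(x) = -2 + 2/x and P_2(x) = 1/x - 2/x^2.
x = 0 is a singular point because the y'-coefficient -2 + 2/x has a pole at x = 0 and the y-coefficient 1/x - 2/x^2 has a pole at x = 0.
It is a regular singular point because x P_1(x) = p(x) = 2 - 2x and x^2 P_2(x) = q(x) = x - 2 are polynomials, hence analytic at x = 0.
p(0) = 2,  q(0) = -2.
Indicial equation: r(r-1) + p(0) r + q(0) = 0, i.e. r^2 + (p(0) - 1) r + q(0) = 0, i.e. r^2 + 1 r - 2 = 0.
Discriminant: (1)^2 - 4(-2) = 9, so r = (-1 ± 3)/2.
Solving: r_1 = 1, r_2 = -2.

indicial: r^2 + 1 r - 2 = 0; roots r_1 = 1, r_2 = -2


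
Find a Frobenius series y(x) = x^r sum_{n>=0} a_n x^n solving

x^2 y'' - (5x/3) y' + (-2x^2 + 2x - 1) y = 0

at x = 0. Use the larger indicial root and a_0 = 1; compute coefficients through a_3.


Write in Frobenius form y'' + (p(x)/x) y' + (q(x)/x^2) y = 0:
  p(x) = -5/3,  q(x) = -2x^2 + 2x - 1.
Indicial equation: r(r-1) + (-5/3) r + (-1) = 0 -> roots r_1 = 3, r_2 = -1/3.
Take r = r_1 = 3. Let y(x) = x^r sum_{n>=0} a_n x^n with a_0 = 1.
Substitute y = x^r sum a_n x^n and match x^{r+n}. The recurrence is
  D(n) a_n + 2 a_{n-1} - 2 a_{n-2} = 0,  where D(n) = (r+n)(r+n-1) + (-5/3)(r+n) + (-1).
  a_n = [-2 a_{n-1} + 2 a_{n-2}] / D(n).
Since the indicial polynomial factors as (r - r_1)(r - r_2), D(n) = (r_1 + n - r_1)(r_1 + n - r_2) = n(n + 10/3).
Evaluating step by step (a_0 = 1):
  n = 1: D(1) = 1(1 + 10/3) = 13/3; numerator = -2(1) = -2; a_1 = (-2)/(13/3) = -6/13
  n = 2: D(2) = 2(2 + 10/3) = 32/3; numerator = -2(-6/13) + 2(1) = 38/13; a_2 = (38/13)/(32/3) = 57/208
  n = 3: D(3) = 3(3 + 10/3) = 19; numerator = -2(57/208) + 2(-6/13) = -153/104; a_3 = (-153/104)/(19) = -153/1976

r = 3; a_0 = 1; a_1 = -6/13; a_2 = 57/208; a_3 = -153/1976


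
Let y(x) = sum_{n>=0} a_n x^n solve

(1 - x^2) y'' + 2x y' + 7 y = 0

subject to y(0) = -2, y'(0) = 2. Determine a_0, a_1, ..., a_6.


Ansatz: y(x) = sum_{n>=0} a_n x^n, so y'(x) = sum_{n>=1} n a_n x^(n-1) and y''(x) = sum_{n>=2} n(n-1) a_n x^(n-2).
Substitute into P(x) y'' + Q(x) y' + R(x) y = 0 with P(x) = 1 - x^2, Q(x) = 2x, R(x) = 7, and match powers of x.
Initial conditions: a_0 = -2, a_1 = 2.
Setting the coefficient of each power of x to zero and solving order by order (substituting the coefficients already found):
  x^0: 2 a_2 + 7 a_0 = 0  ->  2 a_2 = -7 a_0 = 14  ->  a_2 = 7
  x^1: 6 a_3 + 9 a_1 = 0  ->  6 a_3 = -9 a_1 = -18  ->  a_3 = -3
  x^2: 12 a_4 + 9 a_2 = 0  ->  12 a_4 = -9 a_2 = -63  ->  a_4 = -21/4
  x^3: 20 a_5 + 7 a_3 = 0  ->  20 a_5 = -7 a_3 = 21  ->  a_5 = 21/20
  x^4: 30 a_6 + 3 a_4 = 0  ->  30 a_6 = -3 a_4 = 63/4  ->  a_6 = 21/40
Truncated series: y(x) = -2 + 2 x + 7 x^2 - 3 x^3 - (21/4) x^4 + (21/20) x^5 + (21/40) x^6 + O(x^7).

a_0 = -2; a_1 = 2; a_2 = 7; a_3 = -3; a_4 = -21/4; a_5 = 21/20; a_6 = 21/40


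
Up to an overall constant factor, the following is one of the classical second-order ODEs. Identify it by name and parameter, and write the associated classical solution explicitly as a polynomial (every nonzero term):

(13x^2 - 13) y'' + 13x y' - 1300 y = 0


All three coefficients share the factor -13; dividing through by -13 gives  (1 - x^2) y'' - x y' + 100 y = 0.
This matches the Chebyshev equation (1 - x^2) y'' - x y' + n^2 y = 0 (note the -x y' term, not -2x y') with n^2 = 100, so n = 10; the polynomial solution is T_10(x).
With y = sum_k a_k x^k, matching x^k gives (k+2)(k+1) a_{k+2} = (k^2 - n^2) a_k = (k - 10)(k + 10) a_k. The right side vanishes at k = 10, so the series with the parity of 10 terminates at degree 10.
Standard normalization: leading coefficient of T_n is 2^(n-1), so a_10 = 2^9 = 512. Work downward with a_k = (k+1)(k+2) a_{k+2} / ((k - 10)(k + 10)):
  a_8 = (9)(10)(512) / ((8 - 10)(8 + 10)) = 46080/(-36) = -1280
  a_6 = (7)(8)(-1280) / ((6 - 10)(6 + 10)) = -71680/(-64) = 1120
  a_4 = (5)(6)(1120) / ((4 - 10)(4 + 10)) = 33600/(-84) = -400
  a_2 = (3)(4)(-400) / ((2 - 10)(2 + 10)) = -4800/(-96) = 50
  a_0 = (1)(2)(50) / ((0 - 10)(0 + 10)) = 100/(-100) = -1
Hence T_10(x) = 512 x^10 - 1280 x^8 + 1120 x^6 - 400 x^4 + 50 x^2 - 1.

T_10(x); series = 512 x^10 - 1280 x^8 + 1120 x^6 - 400 x^4 + 50 x^2 - 1


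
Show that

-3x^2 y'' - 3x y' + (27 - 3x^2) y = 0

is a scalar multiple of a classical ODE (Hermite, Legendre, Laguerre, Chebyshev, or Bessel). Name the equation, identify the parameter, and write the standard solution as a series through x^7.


All three coefficients share the factor -3; dividing through by -3 gives  x^2 y'' + x y' + (x^2 - 9) y = 0.
This matches the Bessel equation x^2 y'' + x y' + (x^2 - nu^2) y = 0 with nu^2 = 9, so nu = 3; the solution bounded at x = 0 is J_3(x).
Frobenius at x = 0: indicial roots ±nu; for r = nu the recurrence k(k + 2nu) c_k = -c_{k-2} gives the standard series J_nu(x) = sum_{k>=0} (-1)^k / (k! (k+nu)!) (x/2)^(2k+nu). Evaluate the first 3 terms:
  k = 0: (-1)^0 / (0! * 3! * 2^3) x^3 = 1/(1*6*8) x^3 = (1/48) x^3
  k = 1: (-1)^1 / (1! * 4! * 2^5) x^5 = -1/(1*24*32) x^5 = (-1/768) x^5
  k = 2: (-1)^2 / (2! * 5! * 2^7) x^7 = 1/(2*120*128) x^7 = (1/30720) x^7
Hence J_3(x) = x^7/30720 - x^5/768 + x^3/48 + ....

J_3(x); series = x^7/30720 - x^5/768 + x^3/48


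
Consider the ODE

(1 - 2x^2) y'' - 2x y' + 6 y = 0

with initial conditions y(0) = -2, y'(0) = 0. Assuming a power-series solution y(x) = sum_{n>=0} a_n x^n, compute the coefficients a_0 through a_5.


Ansatz: y(x) = sum_{n>=0} a_n x^n, so y'(x) = sum_{n>=1} n a_n x^(n-1) and y''(x) = sum_{n>=2} n(n-1) a_n x^(n-2).
Substitute into P(x) y'' + Q(x) y' + R(x) y = 0 with P(x) = 1 - 2x^2, Q(x) = -2x, R(x) = 6, and match powers of x.
Initial conditions: a_0 = -2, a_1 = 0.
Setting the coefficient of each power of x to zero and solving order by order (substituting the coefficients already found):
  x^0: 2 a_2 + 6 a_0 = 0  ->  2 a_2 = -6 a_0 = 12  ->  a_2 = 6
  x^1: 6 a_3 + 4 a_1 = 0  ->  6 a_3 = -4 a_1 = 0  ->  a_3 = 0
  x^2: 12 a_4 - 2 a_2 = 0  ->  12 a_4 = 2 a_2 = 12  ->  a_4 = 1
  x^3: 20 a_5 - 12 a_3 = 0  ->  20 a_5 = 12 a_3 = 0  ->  a_5 = 0
Truncated series: y(x) = -2 + 6 x^2 + x^4 + O(x^6).

a_0 = -2; a_1 = 0; a_2 = 6; a_3 = 0; a_4 = 1; a_5 = 0


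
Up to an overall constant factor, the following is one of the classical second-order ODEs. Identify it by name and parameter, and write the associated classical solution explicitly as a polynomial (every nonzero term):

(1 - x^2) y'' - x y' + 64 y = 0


The equation is already in a standard form:  (1 - x^2) y'' - x y' + 64 y = 0.
This matches the Chebyshev equation (1 - x^2) y'' - x y' + n^2 y = 0 (note the -x y' term, not -2x y') with n^2 = 64, so n = 8; the polynomial solution is T_8(x).
With y = sum_k a_k x^k, matching x^k gives (k+2)(k+1) a_{k+2} = (k^2 - n^2) a_k = (k - 8)(k + 8) a_k. The right side vanishes at k = 8, so the series with the parity of 8 terminates at degree 8.
Standard normalization: leading coefficient of T_n is 2^(n-1), so a_8 = 2^7 = 128. Work downward with a_k = (k+1)(k+2) a_{k+2} / ((k - 8)(k + 8)):
  a_6 = (7)(8)(128) / ((6 - 8)(6 + 8)) = 7168/(-28) = -256
  a_4 = (5)(6)(-256) / ((4 - 8)(4 + 8)) = -7680/(-48) = 160
  a_2 = (3)(4)(160) / ((2 - 8)(2 + 8)) = 1920/(-60) = -32
  a_0 = (1)(2)(-32) / ((0 - 8)(0 + 8)) = -64/(-64) = 1
Hence T_8(x) = 128 x^8 - 256 x^6 + 160 x^4 - 32 x^2 + 1.

T_8(x); series = 128 x^8 - 256 x^6 + 160 x^4 - 32 x^2 + 1


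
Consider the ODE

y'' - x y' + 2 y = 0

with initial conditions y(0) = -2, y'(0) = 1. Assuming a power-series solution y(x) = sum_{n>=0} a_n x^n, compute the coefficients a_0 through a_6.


Ansatz: y(x) = sum_{n>=0} a_n x^n, so y'(x) = sum_{n>=1} n a_n x^(n-1) and y''(x) = sum_{n>=2} n(n-1) a_n x^(n-2).
Substitute into P(x) y'' + Q(x) y' + R(x) y = 0 with P(x) = 1, Q(x) = -x, R(x) = 2, and match powers of x.
Initial conditions: a_0 = -2, a_1 = 1.
Setting the coefficient of each power of x to zero and solving order by order (substituting the coefficients already found):
  x^0: 2 a_2 + 2 a_0 = 0  ->  2 a_2 = -2 a_0 = 4  ->  a_2 = 2
  x^1: 6 a_3 + a_1 = 0  ->  6 a_3 = -a_1 = -1  ->  a_3 = -1/6
  x^2: 12 a_4 = 0  ->  a_4 = 0
  x^3: 20 a_5 - a_3 = 0  ->  20 a_5 = a_3 = -1/6  ->  a_5 = -1/120
  x^4: 30 a_6 - 2 a_4 = 0  ->  30 a_6 = 2 a_4 = 0  ->  a_6 = 0
Truncated series: y(x) = -2 + x + 2 x^2 - (1/6) x^3 - (1/120) x^5 + O(x^7).

a_0 = -2; a_1 = 1; a_2 = 2; a_3 = -1/6; a_4 = 0; a_5 = -1/120; a_6 = 0


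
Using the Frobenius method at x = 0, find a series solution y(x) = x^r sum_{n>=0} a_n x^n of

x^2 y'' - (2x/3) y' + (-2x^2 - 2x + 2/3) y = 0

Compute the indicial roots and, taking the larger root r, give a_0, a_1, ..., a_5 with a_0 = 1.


Write in Frobenius form y'' + (p(x)/x) y' + (q(x)/x^2) y = 0:
  p(x) = -2/3,  q(x) = -2x^2 - 2x + 2/3.
Indicial equation: r(r-1) + (-2/3) r + (2/3) = 0 -> roots r_1 = 1, r_2 = 2/3.
Take r = r_1 = 1. Let y(x) = x^r sum_{n>=0} a_n x^n with a_0 = 1.
Substitute y = x^r sum a_n x^n and match x^{r+n}. The recurrence is
  D(n) a_n - 2 a_{n-1} - 2 a_{n-2} = 0,  where D(n) = (r+n)(r+n-1) + (-2/3)(r+n) + (2/3).
  a_n = [2 a_{n-1} + 2 a_{n-2}] / D(n).
Since the indicial polynomial factors as (r - r_1)(r - r_2), D(n) = (r_1 + n - r_1)(r_1 + n - r_2) = n(n + 1/3).
Evaluating step by step (a_0 = 1):
  n = 1: D(1) = 1(1 + 1/3) = 4/3; numerator = 2(1) = 2; a_1 = (2)/(4/3) = 3/2
  n = 2: D(2) = 2(2 + 1/3) = 14/3; numerator = 2(3/2) + 2(1) = 5; a_2 = (5)/(14/3) = 15/14
  n = 3: D(3) = 3(3 + 1/3) = 10; numerator = 2(15/14) + 2(3/2) = 36/7; a_3 = (36/7)/(10) = 18/35
  n = 4: D(4) = 4(4 + 1/3) = 52/3; numerator = 2(18/35) + 2(15/14) = 111/35; a_4 = (111/35)/(52/3) = 333/1820
  n = 5: D(5) = 5(5 + 1/3) = 80/3; numerator = 2(333/1820) + 2(18/35) = 1269/910; a_5 = (1269/910)/(80/3) = 3807/72800

r = 1; a_0 = 1; a_1 = 3/2; a_2 = 15/14; a_3 = 18/35; a_4 = 333/1820; a_5 = 3807/72800


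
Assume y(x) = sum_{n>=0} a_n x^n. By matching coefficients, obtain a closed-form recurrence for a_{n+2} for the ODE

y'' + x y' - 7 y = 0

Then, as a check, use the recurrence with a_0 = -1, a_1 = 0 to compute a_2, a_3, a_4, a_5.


Substitute y = sum_n a_n x^n.
y''(x) has coefficient (n+2)(n+1) a_{n+2} at x^n;
x y'(x) has coefficient n a_n at x^n (shift);
-7 y(x) has coefficient -7 a_n at x^n.
Matching x^n: (n+2)(n+1) a_{n+2} + (n - 7) a_n = 0.
Thus a_{n+2} = (-n + 7) / ((n+1)(n+2)) * a_n.

Check with a_0 = -1, a_1 = 0 (apply the recurrence for n = 0, 1, 2, 3): a_0 = -1, a_1 = 0, a_2 = -7/2, a_3 = 0, a_4 = -35/24, a_5 = 0.

a_(n+2) = (-n + 7) / ((n+1)(n+2)) * a_n; check: a_0 = -1, a_1 = 0, a_2 = -7/2, a_3 = 0, a_4 = -35/24, a_5 = 0


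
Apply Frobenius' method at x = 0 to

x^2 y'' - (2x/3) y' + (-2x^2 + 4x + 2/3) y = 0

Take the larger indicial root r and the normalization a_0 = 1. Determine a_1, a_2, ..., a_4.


Write in Frobenius form y'' + (p(x)/x) y' + (q(x)/x^2) y = 0:
  p(x) = -2/3,  q(x) = -2x^2 + 4x + 2/3.
Indicial equation: r(r-1) + (-2/3) r + (2/3) = 0 -> roots r_1 = 1, r_2 = 2/3.
Take r = r_1 = 1. Let y(x) = x^r sum_{n>=0} a_n x^n with a_0 = 1.
Substitute y = x^r sum a_n x^n and match x^{r+n}. The recurrence is
  D(n) a_n + 4 a_{n-1} - 2 a_{n-2} = 0,  where D(n) = (r+n)(r+n-1) + (-2/3)(r+n) + (2/3).
  a_n = [-4 a_{n-1} + 2 a_{n-2}] / D(n).
Since the indicial polynomial factors as (r - r_1)(r - r_2), D(n) = (r_1 + n - r_1)(r_1 + n - r_2) = n(n + 1/3).
Evaluating step by step (a_0 = 1):
  n = 1: D(1) = 1(1 + 1/3) = 4/3; numerator = -4(1) = -4; a_1 = (-4)/(4/3) = -3
  n = 2: D(2) = 2(2 + 1/3) = 14/3; numerator = -4(-3) + 2(1) = 14; a_2 = (14)/(14/3) = 3
  n = 3: D(3) = 3(3 + 1/3) = 10; numerator = -4(3) + 2(-3) = -18; a_3 = (-18)/(10) = -9/5
  n = 4: D(4) = 4(4 + 1/3) = 52/3; numerator = -4(-9/5) + 2(3) = 66/5; a_4 = (66/5)/(52/3) = 99/130

r = 1; a_0 = 1; a_1 = -3; a_2 = 3; a_3 = -9/5; a_4 = 99/130


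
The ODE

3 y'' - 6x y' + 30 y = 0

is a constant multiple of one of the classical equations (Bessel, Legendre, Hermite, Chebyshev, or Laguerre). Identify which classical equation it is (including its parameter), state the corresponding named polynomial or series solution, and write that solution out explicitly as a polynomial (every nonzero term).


All three coefficients share the factor 3; dividing through by 3 gives  y'' - 2x y' + 10 y = 0.
This matches the Hermite equation y'' - 2x y' + 2n y = 0 with 2n = 10, so n = 5; the polynomial solution is H_5(x).
With y = sum_k a_k x^k, matching x^k gives (k+2)(k+1) a_{k+2} = 2(k - n) a_k = 2(k - 5) a_k. The right side vanishes at k = 5, so the series with the parity of 5 terminates at degree 5.
Standard normalization: leading coefficient of H_n is 2^n, so a_5 = 2^5 = 32. Work downward with a_k = (k+1)(k+2) a_{k+2} / (2(k - n)):
  a_3 = (4)(5)(32) / (2(3 - 5)) = 640/(-4) = -160
  a_1 = (2)(3)(-160) / (2(1 - 5)) = -960/(-8) = 120
Hence H_5(x) = 32 x^5 - 160 x^3 + 120 x.

H_5(x); series = 32 x^5 - 160 x^3 + 120 x


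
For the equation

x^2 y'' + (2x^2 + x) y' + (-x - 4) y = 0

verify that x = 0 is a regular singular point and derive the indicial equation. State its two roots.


Divide by x^2 to reach normal form y'' + P_1(x) y' + P_2(x) y = 0 with P_1(x) = 2 + 1/x and P_2(x) = -1/x - 4/x^2.
x = 0 is a singular point because the y'-coefficient 2 + 1/x has a pole at x = 0 and the y-coefficient -1/x - 4/x^2 has a pole at x = 0.
It is a regular singular point because x P_1(x) = p(x) = 2x + 1 and x^2 P_2(x) = q(x) = -x - 4 are polynomials, hence analytic at x = 0.
p(0) = 1,  q(0) = -4.
Indicial equation: r(r-1) + p(0) r + q(0) = 0, i.e. r^2 + (p(0) - 1) r + q(0) = 0, i.e. r^2 - 4 = 0.
Discriminant: (0)^2 - 4(-4) = 16, so r = (0 ± 4)/2.
Solving: r_1 = 2, r_2 = -2.

indicial: r^2 - 4 = 0; roots r_1 = 2, r_2 = -2


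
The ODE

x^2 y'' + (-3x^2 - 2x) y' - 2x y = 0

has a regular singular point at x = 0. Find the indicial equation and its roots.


Divide by x^2 to reach normal form y'' + P_1(x) y' + P_2(x) y = 0 with P_1(x) = -3 - 2/x and P_2(x) = -2/x.
x = 0 is a singular point because the y'-coefficient -3 - 2/x has a pole at x = 0 and the y-coefficient -2/x has a pole at x = 0.
It is a regular singular point because x P_1(x) = p(x) = -3x - 2 and x^2 P_2(x) = q(x) = -2x are polynomials, hence analytic at x = 0.
p(0) = -2,  q(0) = 0.
Indicial equation: r(r-1) + p(0) r + q(0) = 0, i.e. r^2 + (p(0) - 1) r + q(0) = 0, i.e. r^2 - 3 r = 0.
Discriminant: (-3)^2 - 4(0) = 9, so r = (3 ± 3)/2.
Solving: r_1 = 3, r_2 = 0.

indicial: r^2 - 3 r = 0; roots r_1 = 3, r_2 = 0


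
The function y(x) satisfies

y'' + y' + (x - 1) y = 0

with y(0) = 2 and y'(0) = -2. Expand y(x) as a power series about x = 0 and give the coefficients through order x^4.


Ansatz: y(x) = sum_{n>=0} a_n x^n, so y'(x) = sum_{n>=1} n a_n x^(n-1) and y''(x) = sum_{n>=2} n(n-1) a_n x^(n-2).
Substitute into P(x) y'' + Q(x) y' + R(x) y = 0 with P(x) = 1, Q(x) = 1, R(x) = x - 1, and match powers of x.
Initial conditions: a_0 = 2, a_1 = -2.
Setting the coefficient of each power of x to zero and solving order by order (substituting the coefficients already found):
  x^0: 2 a_2 + a_1 - a_0 = 0  ->  2 a_2 = -a_1 + a_0 = 4  ->  a_2 = 2
  x^1: 6 a_3 + 2 a_2 - a_1 + a_0 = 0  ->  6 a_3 = -2 a_2 + a_1 - a_0 = -8  ->  a_3 = -4/3
  x^2: 12 a_4 + 3 a_3 - a_2 + a_1 = 0  ->  12 a_4 = -3 a_3 + a_2 - a_1 = 8  ->  a_4 = 2/3
Truncated series: y(x) = 2 - 2 x + 2 x^2 - (4/3) x^3 + (2/3) x^4 + O(x^5).

a_0 = 2; a_1 = -2; a_2 = 2; a_3 = -4/3; a_4 = 2/3


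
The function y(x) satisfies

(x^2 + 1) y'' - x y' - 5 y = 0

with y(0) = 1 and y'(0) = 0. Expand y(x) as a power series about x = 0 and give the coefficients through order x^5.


Ansatz: y(x) = sum_{n>=0} a_n x^n, so y'(x) = sum_{n>=1} n a_n x^(n-1) and y''(x) = sum_{n>=2} n(n-1) a_n x^(n-2).
Substitute into P(x) y'' + Q(x) y' + R(x) y = 0 with P(x) = x^2 + 1, Q(x) = -x, R(x) = -5, and match powers of x.
Initial conditions: a_0 = 1, a_1 = 0.
Setting the coefficient of each power of x to zero and solving order by order (substituting the coefficients already found):
  x^0: 2 a_2 - 5 a_0 = 0  ->  2 a_2 = 5 a_0 = 5  ->  a_2 = 5/2
  x^1: 6 a_3 - 6 a_1 = 0  ->  6 a_3 = 6 a_1 = 0  ->  a_3 = 0
  x^2: 12 a_4 - 5 a_2 = 0  ->  12 a_4 = 5 a_2 = 25/2  ->  a_4 = 25/24
  x^3: 20 a_5 - 2 a_3 = 0  ->  20 a_5 = 2 a_3 = 0  ->  a_5 = 0
Truncated series: y(x) = 1 + (5/2) x^2 + (25/24) x^4 + O(x^6).

a_0 = 1; a_1 = 0; a_2 = 5/2; a_3 = 0; a_4 = 25/24; a_5 = 0


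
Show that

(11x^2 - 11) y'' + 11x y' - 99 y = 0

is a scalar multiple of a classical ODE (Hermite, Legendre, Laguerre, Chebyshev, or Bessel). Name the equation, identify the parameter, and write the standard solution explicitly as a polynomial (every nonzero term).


All three coefficients share the factor -11; dividing through by -11 gives  (1 - x^2) y'' - x y' + 9 y = 0.
This matches the Chebyshev equation (1 - x^2) y'' - x y' + n^2 y = 0 (note the -x y' term, not -2x y') with n^2 = 9, so n = 3; the polynomial solution is T_3(x).
With y = sum_k a_k x^k, matching x^k gives (k+2)(k+1) a_{k+2} = (k^2 - n^2) a_k = (k - 3)(k + 3) a_k. The right side vanishes at k = 3, so the series with the parity of 3 terminates at degree 3.
Standard normalization: leading coefficient of T_n is 2^(n-1), so a_3 = 2^2 = 4. Work downward with a_k = (k+1)(k+2) a_{k+2} / ((k - 3)(k + 3)):
  a_1 = (2)(3)(4) / ((1 - 3)(1 + 3)) = 24/(-8) = -3
Hence T_3(x) = 4 x^3 - 3 x.

T_3(x); series = 4 x^3 - 3 x


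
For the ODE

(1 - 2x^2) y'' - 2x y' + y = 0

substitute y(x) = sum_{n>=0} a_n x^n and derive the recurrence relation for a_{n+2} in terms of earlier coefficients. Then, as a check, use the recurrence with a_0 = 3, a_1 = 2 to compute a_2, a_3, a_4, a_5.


Substitute y = sum_n a_n x^n.
(1 - 2 x^2) y'' contributes (n+2)(n+1) a_{n+2} - 2 n(n-1) a_n at x^n.
-2 x y'(x) contributes -2 n a_n at x^n.
y(x) contributes 1 a_n at x^n.
Matching x^n: (n+2)(n+1) a_{n+2} + (-2 n(n-1) - 2 n + 1) a_n = 0.
Thus a_{n+2} = (2 n(n-1) + 2 n - 1) / ((n+1)(n+2)) * a_n.

Check with a_0 = 3, a_1 = 2 (apply the recurrence for n = 0, 1, 2, 3): a_0 = 3, a_1 = 2, a_2 = -3/2, a_3 = 1/3, a_4 = -7/8, a_5 = 17/60.

a_(n+2) = (2 n(n-1) + 2 n - 1) / ((n+1)(n+2)) * a_n; check: a_0 = 3, a_1 = 2, a_2 = -3/2, a_3 = 1/3, a_4 = -7/8, a_5 = 17/60


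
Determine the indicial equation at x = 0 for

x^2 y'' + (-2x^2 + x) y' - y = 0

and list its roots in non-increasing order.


Divide by x^2 to reach normal form y'' + P_1(x) y' + P_2(x) y = 0 with P_1(x) = -2 + 1/x and P_2(x) = -1/x^2.
x = 0 is a singular point because the y'-coefficient -2 + 1/x has a pole at x = 0 and the y-coefficient -1/x^2 has a pole at x = 0.
It is a regular singular point because x P_1(x) = p(x) = 1 - 2x and x^2 P_2(x) = q(x) = -1 are polynomials, hence analytic at x = 0.
p(0) = 1,  q(0) = -1.
Indicial equation: r(r-1) + p(0) r + q(0) = 0, i.e. r^2 + (p(0) - 1) r + q(0) = 0, i.e. r^2 - 1 = 0.
Discriminant: (0)^2 - 4(-1) = 4, so r = (0 ± 2)/2.
Solving: r_1 = 1, r_2 = -1.

indicial: r^2 - 1 = 0; roots r_1 = 1, r_2 = -1


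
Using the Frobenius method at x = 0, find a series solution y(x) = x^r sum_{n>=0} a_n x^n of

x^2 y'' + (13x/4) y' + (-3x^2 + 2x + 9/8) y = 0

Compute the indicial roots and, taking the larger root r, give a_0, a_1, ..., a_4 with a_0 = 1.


Write in Frobenius form y'' + (p(x)/x) y' + (q(x)/x^2) y = 0:
  p(x) = 13/4,  q(x) = -3x^2 + 2x + 9/8.
Indicial equation: r(r-1) + (13/4) r + (9/8) = 0 -> roots r_1 = -3/4, r_2 = -3/2.
Take r = r_1 = -3/4. Let y(x) = x^r sum_{n>=0} a_n x^n with a_0 = 1.
Substitute y = x^r sum a_n x^n and match x^{r+n}. The recurrence is
  D(n) a_n + 2 a_{n-1} - 3 a_{n-2} = 0,  where D(n) = (r+n)(r+n-1) + (13/4)(r+n) + (9/8).
  a_n = [-2 a_{n-1} + 3 a_{n-2}] / D(n).
Since the indicial polynomial factors as (r - r_1)(r - r_2), D(n) = (r_1 + n - r_1)(r_1 + n - r_2) = n(n + 3/4).
Evaluating step by step (a_0 = 1):
  n = 1: D(1) = 1(1 + 3/4) = 7/4; numerator = -2(1) = -2; a_1 = (-2)/(7/4) = -8/7
  n = 2: D(2) = 2(2 + 3/4) = 11/2; numerator = -2(-8/7) + 3(1) = 37/7; a_2 = (37/7)/(11/2) = 74/77
  n = 3: D(3) = 3(3 + 3/4) = 45/4; numerator = -2(74/77) + 3(-8/7) = -412/77; a_3 = (-412/77)/(45/4) = -1648/3465
  n = 4: D(4) = 4(4 + 3/4) = 19; numerator = -2(-1648/3465) + 3(74/77) = 1898/495; a_4 = (1898/495)/(19) = 1898/9405

r = -3/4; a_0 = 1; a_1 = -8/7; a_2 = 74/77; a_3 = -1648/3465; a_4 = 1898/9405


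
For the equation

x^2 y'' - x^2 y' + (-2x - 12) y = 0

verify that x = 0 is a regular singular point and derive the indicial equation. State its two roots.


Divide by x^2 to reach normal form y'' + P_1(x) y' + P_2(x) y = 0 with P_1(x) = -1 and P_2(x) = -2/x - 12/x^2.
x = 0 is a singular point because the y-coefficient -2/x - 12/x^2 has a pole at x = 0.
It is a regular singular point because x P_1(x) = p(x) = -x and x^2 P_2(x) = q(x) = -2x - 12 are polynomials, hence analytic at x = 0.
p(0) = 0,  q(0) = -12.
Indicial equation: r(r-1) + p(0) r + q(0) = 0, i.e. r^2 + (p(0) - 1) r + q(0) = 0, i.e. r^2 - 1 r - 12 = 0.
Discriminant: (-1)^2 - 4(-12) = 49, so r = (1 ± 7)/2.
Solving: r_1 = 4, r_2 = -3.

indicial: r^2 - 1 r - 12 = 0; roots r_1 = 4, r_2 = -3


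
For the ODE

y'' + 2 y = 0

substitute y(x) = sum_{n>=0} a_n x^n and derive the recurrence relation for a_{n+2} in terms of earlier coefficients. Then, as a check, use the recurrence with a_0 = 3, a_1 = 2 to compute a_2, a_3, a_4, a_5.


Substitute y = sum_n a_n x^n into y'' + (const) y = 0.
y''(x) = sum_{n>=0} (n+2)(n+1) a_{n+2} x^n.
The ODE becomes sum_n [(n+2)(n+1) a_{n+2} + 2 a_n] x^n = 0.
Setting each coefficient to zero gives the recurrence:
  (n+2)(n+1) a_{n+2} + 2 a_n = 0,
  a_{n+2} = -2 / ((n+1)(n+2)) a_n.

Check with a_0 = 3, a_1 = 2 (apply the recurrence for n = 0, 1, 2, 3): a_0 = 3, a_1 = 2, a_2 = -3, a_3 = -2/3, a_4 = 1/2, a_5 = 1/15.

a_{n+2} = -2/((n+1)(n+2)) * a_n; check: a_0 = 3, a_1 = 2, a_2 = -3, a_3 = -2/3, a_4 = 1/2, a_5 = 1/15


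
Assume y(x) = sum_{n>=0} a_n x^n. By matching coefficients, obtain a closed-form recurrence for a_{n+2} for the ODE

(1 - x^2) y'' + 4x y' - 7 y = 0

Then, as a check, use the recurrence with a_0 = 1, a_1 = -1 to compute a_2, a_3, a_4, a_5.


Substitute y = sum_n a_n x^n.
(1 - 1 x^2) y'' contributes (n+2)(n+1) a_{n+2} - n(n-1) a_n at x^n.
4 x y'(x) contributes 4 n a_n at x^n.
-7 y(x) contributes -7 a_n at x^n.
Matching x^n: (n+2)(n+1) a_{n+2} + (-n(n-1) + 4 n - 7) a_n = 0.
Thus a_{n+2} = (n(n-1) - 4 n + 7) / ((n+1)(n+2)) * a_n.

Check with a_0 = 1, a_1 = -1 (apply the recurrence for n = 0, 1, 2, 3): a_0 = 1, a_1 = -1, a_2 = 7/2, a_3 = -1/2, a_4 = 7/24, a_5 = -1/40.

a_(n+2) = (n(n-1) - 4 n + 7) / ((n+1)(n+2)) * a_n; check: a_0 = 1, a_1 = -1, a_2 = 7/2, a_3 = -1/2, a_4 = 7/24, a_5 = -1/40


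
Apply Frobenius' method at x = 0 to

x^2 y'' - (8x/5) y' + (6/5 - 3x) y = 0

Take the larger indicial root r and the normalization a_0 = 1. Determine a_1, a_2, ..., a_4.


Write in Frobenius form y'' + (p(x)/x) y' + (q(x)/x^2) y = 0:
  p(x) = -8/5,  q(x) = 6/5 - 3x.
Indicial equation: r(r-1) + (-8/5) r + (6/5) = 0 -> roots r_1 = 2, r_2 = 3/5.
Take r = r_1 = 2. Let y(x) = x^r sum_{n>=0} a_n x^n with a_0 = 1.
Substitute y = x^r sum a_n x^n and match x^{r+n}. The recurrence is
  D(n) a_n - 3 a_{n-1} = 0,  where D(n) = (r+n)(r+n-1) + (-8/5)(r+n) + (6/5).
  a_n = 3 / D(n) * a_{n-1}.
Since the indicial polynomial factors as (r - r_1)(r - r_2), D(n) = (r_1 + n - r_1)(r_1 + n - r_2) = n(n + 7/5).
Evaluating step by step (a_0 = 1):
  n = 1: D(1) = 1(1 + 7/5) = 12/5; numerator = 3(1) = 3; a_1 = (3)/(12/5) = 5/4
  n = 2: D(2) = 2(2 + 7/5) = 34/5; numerator = 3(5/4) = 15/4; a_2 = (15/4)/(34/5) = 75/136
  n = 3: D(3) = 3(3 + 7/5) = 66/5; numerator = 3(75/136) = 225/136; a_3 = (225/136)/(66/5) = 375/2992
  n = 4: D(4) = 4(4 + 7/5) = 108/5; numerator = 3(375/2992) = 1125/2992; a_4 = (1125/2992)/(108/5) = 625/35904

r = 2; a_0 = 1; a_1 = 5/4; a_2 = 75/136; a_3 = 375/2992; a_4 = 625/35904


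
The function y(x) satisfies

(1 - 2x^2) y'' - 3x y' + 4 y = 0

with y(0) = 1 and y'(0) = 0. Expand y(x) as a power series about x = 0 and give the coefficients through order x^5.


Ansatz: y(x) = sum_{n>=0} a_n x^n, so y'(x) = sum_{n>=1} n a_n x^(n-1) and y''(x) = sum_{n>=2} n(n-1) a_n x^(n-2).
Substitute into P(x) y'' + Q(x) y' + R(x) y = 0 with P(x) = 1 - 2x^2, Q(x) = -3x, R(x) = 4, and match powers of x.
Initial conditions: a_0 = 1, a_1 = 0.
Setting the coefficient of each power of x to zero and solving order by order (substituting the coefficients already found):
  x^0: 2 a_2 + 4 a_0 = 0  ->  2 a_2 = -4 a_0 = -4  ->  a_2 = -2
  x^1: 6 a_3 + a_1 = 0  ->  6 a_3 = -a_1 = 0  ->  a_3 = 0
  x^2: 12 a_4 - 6 a_2 = 0  ->  12 a_4 = 6 a_2 = -12  ->  a_4 = -1
  x^3: 20 a_5 - 17 a_3 = 0  ->  20 a_5 = 17 a_3 = 0  ->  a_5 = 0
Truncated series: y(x) = 1 - 2 x^2 - x^4 + O(x^6).

a_0 = 1; a_1 = 0; a_2 = -2; a_3 = 0; a_4 = -1; a_5 = 0


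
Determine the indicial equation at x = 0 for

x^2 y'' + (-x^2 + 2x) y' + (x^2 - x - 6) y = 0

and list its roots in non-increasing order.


Divide by x^2 to reach normal form y'' + P_1(x) y' + P_2(x) y = 0 with P_1(x) = -1 + 2/x and P_2(x) = 1 - 1/x - 6/x^2.
x = 0 is a singular point because the y'-coefficient -1 + 2/x has a pole at x = 0 and the y-coefficient 1 - 1/x - 6/x^2 has a pole at x = 0.
It is a regular singular point because x P_1(x) = p(x) = 2 - x and x^2 P_2(x) = q(x) = x^2 - x - 6 are polynomials, hence analytic at x = 0.
p(0) = 2,  q(0) = -6.
Indicial equation: r(r-1) + p(0) r + q(0) = 0, i.e. r^2 + (p(0) - 1) r + q(0) = 0, i.e. r^2 + 1 r - 6 = 0.
Discriminant: (1)^2 - 4(-6) = 25, so r = (-1 ± 5)/2.
Solving: r_1 = 2, r_2 = -3.

indicial: r^2 + 1 r - 6 = 0; roots r_1 = 2, r_2 = -3


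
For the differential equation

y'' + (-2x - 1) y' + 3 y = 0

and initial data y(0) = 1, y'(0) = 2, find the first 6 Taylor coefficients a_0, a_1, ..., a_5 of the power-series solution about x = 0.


Ansatz: y(x) = sum_{n>=0} a_n x^n, so y'(x) = sum_{n>=1} n a_n x^(n-1) and y''(x) = sum_{n>=2} n(n-1) a_n x^(n-2).
Substitute into P(x) y'' + Q(x) y' + R(x) y = 0 with P(x) = 1, Q(x) = -2x - 1, R(x) = 3, and match powers of x.
Initial conditions: a_0 = 1, a_1 = 2.
Setting the coefficient of each power of x to zero and solving order by order (substituting the coefficients already found):
  x^0: 2 a_2 - a_1 + 3 a_0 = 0  ->  2 a_2 = a_1 - 3 a_0 = -1  ->  a_2 = -1/2
  x^1: 6 a_3 - 2 a_2 + a_1 = 0  ->  6 a_3 = 2 a_2 - a_1 = -3  ->  a_3 = -1/2
  x^2: 12 a_4 - 3 a_3 - a_2 = 0  ->  12 a_4 = 3 a_3 + a_2 = -2  ->  a_4 = -1/6
  x^3: 20 a_5 - 4 a_4 - 3 a_3 = 0  ->  20 a_5 = 4 a_4 + 3 a_3 = -13/6  ->  a_5 = -13/120
Truncated series: y(x) = 1 + 2 x - (1/2) x^2 - (1/2) x^3 - (1/6) x^4 - (13/120) x^5 + O(x^6).

a_0 = 1; a_1 = 2; a_2 = -1/2; a_3 = -1/2; a_4 = -1/6; a_5 = -13/120


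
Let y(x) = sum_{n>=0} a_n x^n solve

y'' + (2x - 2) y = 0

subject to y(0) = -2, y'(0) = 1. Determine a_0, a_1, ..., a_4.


Ansatz: y(x) = sum_{n>=0} a_n x^n, so y'(x) = sum_{n>=1} n a_n x^(n-1) and y''(x) = sum_{n>=2} n(n-1) a_n x^(n-2).
Substitute into P(x) y'' + Q(x) y' + R(x) y = 0 with P(x) = 1, Q(x) = 0, R(x) = 2x - 2, and match powers of x.
Initial conditions: a_0 = -2, a_1 = 1.
Setting the coefficient of each power of x to zero and solving order by order (substituting the coefficients already found):
  x^0: 2 a_2 - 2 a_0 = 0  ->  2 a_2 = 2 a_0 = -4  ->  a_2 = -2
  x^1: 6 a_3 - 2 a_1 + 2 a_0 = 0  ->  6 a_3 = 2 a_1 - 2 a_0 = 6  ->  a_3 = 1
  x^2: 12 a_4 - 2 a_2 + 2 a_1 = 0  ->  12 a_4 = 2 a_2 - 2 a_1 = -6  ->  a_4 = -1/2
Truncated series: y(x) = -2 + x - 2 x^2 + x^3 - (1/2) x^4 + O(x^5).

a_0 = -2; a_1 = 1; a_2 = -2; a_3 = 1; a_4 = -1/2


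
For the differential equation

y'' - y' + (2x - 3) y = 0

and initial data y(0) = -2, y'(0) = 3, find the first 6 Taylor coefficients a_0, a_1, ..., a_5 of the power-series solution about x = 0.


Ansatz: y(x) = sum_{n>=0} a_n x^n, so y'(x) = sum_{n>=1} n a_n x^(n-1) and y''(x) = sum_{n>=2} n(n-1) a_n x^(n-2).
Substitute into P(x) y'' + Q(x) y' + R(x) y = 0 with P(x) = 1, Q(x) = -1, R(x) = 2x - 3, and match powers of x.
Initial conditions: a_0 = -2, a_1 = 3.
Setting the coefficient of each power of x to zero and solving order by order (substituting the coefficients already found):
  x^0: 2 a_2 - a_1 - 3 a_0 = 0  ->  2 a_2 = a_1 + 3 a_0 = -3  ->  a_2 = -3/2
  x^1: 6 a_3 - 2 a_2 - 3 a_1 + 2 a_0 = 0  ->  6 a_3 = 2 a_2 + 3 a_1 - 2 a_0 = 10  ->  a_3 = 5/3
  x^2: 12 a_4 - 3 a_3 - 3 a_2 + 2 a_1 = 0  ->  12 a_4 = 3 a_3 + 3 a_2 - 2 a_1 = -11/2  ->  a_4 = -11/24
  x^3: 20 a_5 - 4 a_4 - 3 a_3 + 2 a_2 = 0  ->  20 a_5 = 4 a_4 + 3 a_3 - 2 a_2 = 37/6  ->  a_5 = 37/120
Truncated series: y(x) = -2 + 3 x - (3/2) x^2 + (5/3) x^3 - (11/24) x^4 + (37/120) x^5 + O(x^6).

a_0 = -2; a_1 = 3; a_2 = -3/2; a_3 = 5/3; a_4 = -11/24; a_5 = 37/120


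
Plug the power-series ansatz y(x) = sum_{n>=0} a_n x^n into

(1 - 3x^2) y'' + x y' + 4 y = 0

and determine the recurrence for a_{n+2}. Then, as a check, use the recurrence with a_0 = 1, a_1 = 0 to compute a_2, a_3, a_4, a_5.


Substitute y = sum_n a_n x^n.
(1 - 3 x^2) y'' contributes (n+2)(n+1) a_{n+2} - 3 n(n-1) a_n at x^n.
x y'(x) contributes n a_n at x^n.
4 y(x) contributes 4 a_n at x^n.
Matching x^n: (n+2)(n+1) a_{n+2} + (-3 n(n-1) + n + 4) a_n = 0.
Thus a_{n+2} = (3 n(n-1) - n - 4) / ((n+1)(n+2)) * a_n.

Check with a_0 = 1, a_1 = 0 (apply the recurrence for n = 0, 1, 2, 3): a_0 = 1, a_1 = 0, a_2 = -2, a_3 = 0, a_4 = 0, a_5 = 0.

a_(n+2) = (3 n(n-1) - n - 4) / ((n+1)(n+2)) * a_n; check: a_0 = 1, a_1 = 0, a_2 = -2, a_3 = 0, a_4 = 0, a_5 = 0


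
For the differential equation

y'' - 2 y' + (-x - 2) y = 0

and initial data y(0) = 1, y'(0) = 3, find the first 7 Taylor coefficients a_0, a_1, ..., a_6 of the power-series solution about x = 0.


Ansatz: y(x) = sum_{n>=0} a_n x^n, so y'(x) = sum_{n>=1} n a_n x^(n-1) and y''(x) = sum_{n>=2} n(n-1) a_n x^(n-2).
Substitute into P(x) y'' + Q(x) y' + R(x) y = 0 with P(x) = 1, Q(x) = -2, R(x) = -x - 2, and match powers of x.
Initial conditions: a_0 = 1, a_1 = 3.
Setting the coefficient of each power of x to zero and solving order by order (substituting the coefficients already found):
  x^0: 2 a_2 - 2 a_1 - 2 a_0 = 0  ->  2 a_2 = 2 a_1 + 2 a_0 = 8  ->  a_2 = 4
  x^1: 6 a_3 - 4 a_2 - 2 a_1 - a_0 = 0  ->  6 a_3 = 4 a_2 + 2 a_1 + a_0 = 23  ->  a_3 = 23/6
  x^2: 12 a_4 - 6 a_3 - 2 a_2 - a_1 = 0  ->  12 a_4 = 6 a_3 + 2 a_2 + a_1 = 34  ->  a_4 = 17/6
  x^3: 20 a_5 - 8 a_4 - 2 a_3 - a_2 = 0  ->  20 a_5 = 8 a_4 + 2 a_3 + a_2 = 103/3  ->  a_5 = 103/60
  x^4: 30 a_6 - 10 a_5 - 2 a_4 - a_3 = 0  ->  30 a_6 = 10 a_5 + 2 a_4 + a_3 = 80/3  ->  a_6 = 8/9
Truncated series: y(x) = 1 + 3 x + 4 x^2 + (23/6) x^3 + (17/6) x^4 + (103/60) x^5 + (8/9) x^6 + O(x^7).

a_0 = 1; a_1 = 3; a_2 = 4; a_3 = 23/6; a_4 = 17/6; a_5 = 103/60; a_6 = 8/9


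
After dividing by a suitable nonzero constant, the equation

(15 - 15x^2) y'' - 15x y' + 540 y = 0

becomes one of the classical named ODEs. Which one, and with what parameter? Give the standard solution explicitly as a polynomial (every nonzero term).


All three coefficients share the factor 15; dividing through by 15 gives  (1 - x^2) y'' - x y' + 36 y = 0.
This matches the Chebyshev equation (1 - x^2) y'' - x y' + n^2 y = 0 (note the -x y' term, not -2x y') with n^2 = 36, so n = 6; the polynomial solution is T_6(x).
With y = sum_k a_k x^k, matching x^k gives (k+2)(k+1) a_{k+2} = (k^2 - n^2) a_k = (k - 6)(k + 6) a_k. The right side vanishes at k = 6, so the series with the parity of 6 terminates at degree 6.
Standard normalization: leading coefficient of T_n is 2^(n-1), so a_6 = 2^5 = 32. Work downward with a_k = (k+1)(k+2) a_{k+2} / ((k - 6)(k + 6)):
  a_4 = (5)(6)(32) / ((4 - 6)(4 + 6)) = 960/(-20) = -48
  a_2 = (3)(4)(-48) / ((2 - 6)(2 + 6)) = -576/(-32) = 18
  a_0 = (1)(2)(18) / ((0 - 6)(0 + 6)) = 36/(-36) = -1
Hence T_6(x) = 32 x^6 - 48 x^4 + 18 x^2 - 1.

T_6(x); series = 32 x^6 - 48 x^4 + 18 x^2 - 1


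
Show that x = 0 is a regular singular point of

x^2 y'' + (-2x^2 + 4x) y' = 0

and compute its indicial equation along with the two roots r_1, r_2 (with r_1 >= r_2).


Divide by x^2 to reach normal form y'' + P_1(x) y' + P_2(x) y = 0 with P_1(x) = -2 + 4/x and P_2(x) = 0.
x = 0 is a singular point because the y'-coefficient -2 + 4/x has a pole at x = 0.
It is a regular singular point because x P_1(x) = p(x) = 4 - 2x and x^2 P_2(x) = q(x) = 0 are polynomials, hence analytic at x = 0.
p(0) = 4,  q(0) = 0.
Indicial equation: r(r-1) + p(0) r + q(0) = 0, i.e. r^2 + (p(0) - 1) r + q(0) = 0, i.e. r^2 + 3 r = 0.
Discriminant: (3)^2 - 4(0) = 9, so r = (-3 ± 3)/2.
Solving: r_1 = 0, r_2 = -3.

indicial: r^2 + 3 r = 0; roots r_1 = 0, r_2 = -3


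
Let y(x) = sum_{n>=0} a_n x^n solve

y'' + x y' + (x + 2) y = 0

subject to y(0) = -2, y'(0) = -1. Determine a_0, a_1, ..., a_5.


Ansatz: y(x) = sum_{n>=0} a_n x^n, so y'(x) = sum_{n>=1} n a_n x^(n-1) and y''(x) = sum_{n>=2} n(n-1) a_n x^(n-2).
Substitute into P(x) y'' + Q(x) y' + R(x) y = 0 with P(x) = 1, Q(x) = x, R(x) = x + 2, and match powers of x.
Initial conditions: a_0 = -2, a_1 = -1.
Setting the coefficient of each power of x to zero and solving order by order (substituting the coefficients already found):
  x^0: 2 a_2 + 2 a_0 = 0  ->  2 a_2 = -2 a_0 = 4  ->  a_2 = 2
  x^1: 6 a_3 + 3 a_1 + a_0 = 0  ->  6 a_3 = -3 a_1 - a_0 = 5  ->  a_3 = 5/6
  x^2: 12 a_4 + 4 a_2 + a_1 = 0  ->  12 a_4 = -4 a_2 - a_1 = -7  ->  a_4 = -7/12
  x^3: 20 a_5 + 5 a_3 + a_2 = 0  ->  20 a_5 = -5 a_3 - a_2 = -37/6  ->  a_5 = -37/120
Truncated series: y(x) = -2 - x + 2 x^2 + (5/6) x^3 - (7/12) x^4 - (37/120) x^5 + O(x^6).

a_0 = -2; a_1 = -1; a_2 = 2; a_3 = 5/6; a_4 = -7/12; a_5 = -37/120


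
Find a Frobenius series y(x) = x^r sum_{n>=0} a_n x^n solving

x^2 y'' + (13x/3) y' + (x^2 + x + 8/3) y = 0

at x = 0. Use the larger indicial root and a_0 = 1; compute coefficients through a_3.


Write in Frobenius form y'' + (p(x)/x) y' + (q(x)/x^2) y = 0:
  p(x) = 13/3,  q(x) = x^2 + x + 8/3.
Indicial equation: r(r-1) + (13/3) r + (8/3) = 0 -> roots r_1 = -4/3, r_2 = -2.
Take r = r_1 = -4/3. Let y(x) = x^r sum_{n>=0} a_n x^n with a_0 = 1.
Substitute y = x^r sum a_n x^n and match x^{r+n}. The recurrence is
  D(n) a_n + 1 a_{n-1} + 1 a_{n-2} = 0,  where D(n) = (r+n)(r+n-1) + (13/3)(r+n) + (8/3).
  a_n = [-1 a_{n-1} - 1 a_{n-2}] / D(n).
Since the indicial polynomial factors as (r - r_1)(r - r_2), D(n) = (r_1 + n - r_1)(r_1 + n - r_2) = n(n + 2/3).
Evaluating step by step (a_0 = 1):
  n = 1: D(1) = 1(1 + 2/3) = 5/3; numerator = -1(1) = -1; a_1 = (-1)/(5/3) = -3/5
  n = 2: D(2) = 2(2 + 2/3) = 16/3; numerator = -1(-3/5) - 1(1) = -2/5; a_2 = (-2/5)/(16/3) = -3/40
  n = 3: D(3) = 3(3 + 2/3) = 11; numerator = -1(-3/40) - 1(-3/5) = 27/40; a_3 = (27/40)/(11) = 27/440

r = -4/3; a_0 = 1; a_1 = -3/5; a_2 = -3/40; a_3 = 27/440


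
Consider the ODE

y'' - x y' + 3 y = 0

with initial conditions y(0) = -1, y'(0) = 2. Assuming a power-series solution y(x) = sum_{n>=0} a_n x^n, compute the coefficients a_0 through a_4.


Ansatz: y(x) = sum_{n>=0} a_n x^n, so y'(x) = sum_{n>=1} n a_n x^(n-1) and y''(x) = sum_{n>=2} n(n-1) a_n x^(n-2).
Substitute into P(x) y'' + Q(x) y' + R(x) y = 0 with P(x) = 1, Q(x) = -x, R(x) = 3, and match powers of x.
Initial conditions: a_0 = -1, a_1 = 2.
Setting the coefficient of each power of x to zero and solving order by order (substituting the coefficients already found):
  x^0: 2 a_2 + 3 a_0 = 0  ->  2 a_2 = -3 a_0 = 3  ->  a_2 = 3/2
  x^1: 6 a_3 + 2 a_1 = 0  ->  6 a_3 = -2 a_1 = -4  ->  a_3 = -2/3
  x^2: 12 a_4 + a_2 = 0  ->  12 a_4 = -a_2 = -3/2  ->  a_4 = -1/8
Truncated series: y(x) = -1 + 2 x + (3/2) x^2 - (2/3) x^3 - (1/8) x^4 + O(x^5).

a_0 = -1; a_1 = 2; a_2 = 3/2; a_3 = -2/3; a_4 = -1/8


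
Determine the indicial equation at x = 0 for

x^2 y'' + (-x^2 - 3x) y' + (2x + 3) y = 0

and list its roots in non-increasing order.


Divide by x^2 to reach normal form y'' + P_1(x) y' + P_2(x) y = 0 with P_1(x) = -1 - 3/x and P_2(x) = 2/x + 3/x^2.
x = 0 is a singular point because the y'-coefficient -1 - 3/x has a pole at x = 0 and the y-coefficient 2/x + 3/x^2 has a pole at x = 0.
It is a regular singular point because x P_1(x) = p(x) = -x - 3 and x^2 P_2(x) = q(x) = 2x + 3 are polynomials, hence analytic at x = 0.
p(0) = -3,  q(0) = 3.
Indicial equation: r(r-1) + p(0) r + q(0) = 0, i.e. r^2 + (p(0) - 1) r + q(0) = 0, i.e. r^2 - 4 r + 3 = 0.
Discriminant: (-4)^2 - 4(3) = 4, so r = (4 ± 2)/2.
Solving: r_1 = 3, r_2 = 1.

indicial: r^2 - 4 r + 3 = 0; roots r_1 = 3, r_2 = 1


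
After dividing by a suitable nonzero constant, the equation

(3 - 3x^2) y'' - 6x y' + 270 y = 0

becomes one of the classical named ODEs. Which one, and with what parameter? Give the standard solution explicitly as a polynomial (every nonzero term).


All three coefficients share the factor 3; dividing through by 3 gives  (1 - x^2) y'' - 2x y' + 90 y = 0.
This matches the Legendre equation (1 - x^2) y'' - 2x y' + n(n+1) y = 0 (note the -2x y' term) with n(n+1) = 90, so n = 9; the polynomial solution is P_9(x).
With y = sum_k a_k x^k, matching x^k gives (k+2)(k+1) a_{k+2} = [k(k+1) - n(n+1)] a_k = (k - 9)(k + 10) a_k. The right side vanishes at k = 9, so the series with the parity of 9 terminates at degree 9.
Standard normalization (P_n(1) = 1): leading coefficient (2n)!/(2^n (n!)^2) = 6402373705728000/(512*131681894400) = 12155/128, so a_9 = 12155/128. Work downward with a_k = (k+1)(k+2) a_{k+2} / ((k - 9)(k + 10)):
  a_7 = (8)(9)(12155/128) / ((7 - 9)(7 + 10)) = (109395/16)/(-34) = -6435/32
  a_5 = (6)(7)(-6435/32) / ((5 - 9)(5 + 10)) = (-135135/16)/(-60) = 9009/64
  a_3 = (4)(5)(9009/64) / ((3 - 9)(3 + 10)) = (45045/16)/(-78) = -1155/32
  a_1 = (2)(3)(-1155/32) / ((1 - 9)(1 + 10)) = (-3465/16)/(-88) = 315/128
Hence P_9(x) = 12155 x^9/128 - 6435 x^7/32 + 9009 x^5/64 - 1155 x^3/32 + 315 x/128.

P_9(x); series = 12155 x^9/128 - 6435 x^7/32 + 9009 x^5/64 - 1155 x^3/32 + 315 x/128
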